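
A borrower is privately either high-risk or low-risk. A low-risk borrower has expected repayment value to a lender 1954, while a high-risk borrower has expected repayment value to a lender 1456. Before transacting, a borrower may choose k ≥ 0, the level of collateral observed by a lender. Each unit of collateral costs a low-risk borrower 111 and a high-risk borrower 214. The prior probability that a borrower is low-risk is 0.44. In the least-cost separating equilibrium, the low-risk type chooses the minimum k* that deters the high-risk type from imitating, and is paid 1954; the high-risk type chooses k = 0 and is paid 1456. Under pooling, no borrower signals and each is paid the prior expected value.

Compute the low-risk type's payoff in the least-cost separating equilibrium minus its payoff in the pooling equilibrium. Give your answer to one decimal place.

20.6

Least-cost separating signal: k* solves 1456 = 1954 − 214·k*, so k* = (1954 − 1456)/214 ≈ 2.3271.
Low-risk type's separating payoff: 1954 − 111 × k* = 1954 − 111 × (1954 − 1456)/214 = 1954 − 55278/214 ≈ 1695.692.
Pooling payoff: 0.44 × 1954 + 0.56 × 1456 = 1675.12.
Difference: 1695.692 − 1675.12 = 20.572, i.e. 20.6 to one decimal place.
The low-risk type prefers to separate.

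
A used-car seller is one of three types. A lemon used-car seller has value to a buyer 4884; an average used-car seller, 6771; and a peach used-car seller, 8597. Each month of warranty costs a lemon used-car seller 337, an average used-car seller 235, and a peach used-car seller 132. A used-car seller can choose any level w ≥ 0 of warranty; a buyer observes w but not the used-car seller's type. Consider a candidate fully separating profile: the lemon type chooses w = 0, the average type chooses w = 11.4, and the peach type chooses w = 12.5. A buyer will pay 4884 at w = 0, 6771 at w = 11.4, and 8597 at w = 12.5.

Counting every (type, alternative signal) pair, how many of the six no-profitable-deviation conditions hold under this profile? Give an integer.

Peach (own payoff 8597 − 132×12.5 = 6947): to w=0 gives 4884 → no gain ✓; to w=11.4 gives 6771 − 132×11.4 = 5266.2 → no gain ✓.
Average (own payoff 6771 − 235×11.4 = 4092): to w=0 gives 4884 → profitable ✗; to w=12.5 gives 8597 − 235×12.5 = 5659.5 → profitable ✗.
Lemon (own payoff 4884): to w=11.4 gives 6771 − 337×11.4 = 2929.2 → no gain ✓; to w=12.5 gives 8597 − 337×12.5 = 4384.5 → no gain ✓.
4 of the 6 constraints hold; not an equilibrium.

4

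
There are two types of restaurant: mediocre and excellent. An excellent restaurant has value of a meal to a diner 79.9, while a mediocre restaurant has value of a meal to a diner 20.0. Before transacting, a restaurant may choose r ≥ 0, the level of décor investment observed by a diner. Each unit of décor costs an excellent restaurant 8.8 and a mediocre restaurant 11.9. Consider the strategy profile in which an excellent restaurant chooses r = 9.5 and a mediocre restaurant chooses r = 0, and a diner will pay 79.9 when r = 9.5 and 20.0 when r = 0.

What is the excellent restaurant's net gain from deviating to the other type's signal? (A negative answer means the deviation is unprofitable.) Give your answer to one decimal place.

23.7

Playing r = 9.5 the excellent restaurant receives 79.9 − 8.8 × 9.5 = -3.7.
Deviating to r = 0 yields 20.0 instead.
Gain from deviating: 20.0 − (-3.7) = 23.7.
The gain is positive, so the excellent type's incentive-compatibility constraint is violated — this profile is not a separating equilibrium.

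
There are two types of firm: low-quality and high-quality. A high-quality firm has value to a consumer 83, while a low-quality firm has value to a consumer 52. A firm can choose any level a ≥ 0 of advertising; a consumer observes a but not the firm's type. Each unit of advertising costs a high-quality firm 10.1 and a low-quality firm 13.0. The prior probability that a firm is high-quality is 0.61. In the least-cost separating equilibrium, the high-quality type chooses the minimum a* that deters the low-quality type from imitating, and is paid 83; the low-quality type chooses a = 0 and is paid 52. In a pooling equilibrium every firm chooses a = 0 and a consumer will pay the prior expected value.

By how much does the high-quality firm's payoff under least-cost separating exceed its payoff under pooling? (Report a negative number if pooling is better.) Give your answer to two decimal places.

Least-cost separating signal: a* solves 52 = 83 − 13.0·a*, so a* = (83 − 52)/13.0 ≈ 2.3846.
High-quality type's separating payoff: 83 − 10.1 × a* = 83 − 10.1 × (83 − 52)/13.0 = 83 − 313.1/13.0 ≈ 58.9154.
Pooling payoff: 0.61 × 83 + 0.39 × 52 = 70.91.
Difference: 58.9154 − 70.91 = -11.9946, i.e. -11.99 to two decimal places.
The high-quality type would prefer the pooling outcome.

-11.99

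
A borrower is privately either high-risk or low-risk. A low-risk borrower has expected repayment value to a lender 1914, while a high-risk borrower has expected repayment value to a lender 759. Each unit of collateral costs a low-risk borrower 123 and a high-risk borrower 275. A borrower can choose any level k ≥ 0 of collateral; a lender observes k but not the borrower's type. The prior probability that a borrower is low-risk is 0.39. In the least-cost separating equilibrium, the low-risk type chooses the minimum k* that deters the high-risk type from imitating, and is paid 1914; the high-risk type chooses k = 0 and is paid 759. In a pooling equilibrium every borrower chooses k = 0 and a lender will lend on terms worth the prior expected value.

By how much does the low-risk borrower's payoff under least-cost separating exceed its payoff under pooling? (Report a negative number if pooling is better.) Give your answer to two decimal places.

Least-cost separating signal: k* solves 759 = 1914 − 275·k*, so k* = (1914 − 759)/275 = 4.2.
Low-risk type's separating payoff: 1914 − 123 × k* = 1914 − 123 × (1914 − 759)/275 = 1914 − 142065/275 = 1397.4.
Pooling payoff: 0.39 × 1914 + 0.61 × 759 = 1209.45.
Difference: 1397.4 − 1209.45 = 187.95.
The low-risk type prefers to separate.

187.95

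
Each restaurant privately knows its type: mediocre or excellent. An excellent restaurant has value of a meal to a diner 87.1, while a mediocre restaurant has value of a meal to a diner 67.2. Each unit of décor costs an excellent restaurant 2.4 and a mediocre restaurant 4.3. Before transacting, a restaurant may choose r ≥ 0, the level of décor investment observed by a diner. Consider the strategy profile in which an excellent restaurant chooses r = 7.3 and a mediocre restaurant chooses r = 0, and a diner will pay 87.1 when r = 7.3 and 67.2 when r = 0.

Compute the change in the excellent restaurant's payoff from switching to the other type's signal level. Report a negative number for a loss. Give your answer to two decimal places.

-2.38

Playing r = 7.3 the excellent restaurant receives 87.1 − 2.4 × 7.3 = 69.58.
Deviating to r = 0 yields 67.2 instead.
Gain from deviating: 67.2 − 69.58 = -2.38.
The gain is negative, so the excellent type's incentive-compatibility constraint is satisfied.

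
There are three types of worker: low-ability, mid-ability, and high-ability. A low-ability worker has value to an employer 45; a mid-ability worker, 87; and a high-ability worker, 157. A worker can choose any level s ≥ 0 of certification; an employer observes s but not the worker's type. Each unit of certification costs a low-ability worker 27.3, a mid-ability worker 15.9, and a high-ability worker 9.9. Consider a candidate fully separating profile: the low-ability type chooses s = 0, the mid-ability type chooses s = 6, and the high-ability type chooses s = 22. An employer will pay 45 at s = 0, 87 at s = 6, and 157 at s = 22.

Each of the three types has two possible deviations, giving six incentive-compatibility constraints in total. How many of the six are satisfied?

Mid-ability (own payoff 87 − 15.9×6 = -8.4): to s=0 gives 45 → profitable ✗; to s=22 gives 157 − 15.9×22 = -192.8 → no gain ✓.
Low-ability (own payoff 45): to s=6 gives 87 − 27.3×6 = -76.8 → no gain ✓; to s=22 gives 157 − 27.3×22 = -443.6 → no gain ✓.
High-ability (own payoff 157 − 9.9×22 = -60.8): to s=0 gives 45 → profitable ✗; to s=6 gives 87 − 9.9×6 = 27.6 → profitable ✗.
3 of the 6 constraints hold; not an equilibrium.

3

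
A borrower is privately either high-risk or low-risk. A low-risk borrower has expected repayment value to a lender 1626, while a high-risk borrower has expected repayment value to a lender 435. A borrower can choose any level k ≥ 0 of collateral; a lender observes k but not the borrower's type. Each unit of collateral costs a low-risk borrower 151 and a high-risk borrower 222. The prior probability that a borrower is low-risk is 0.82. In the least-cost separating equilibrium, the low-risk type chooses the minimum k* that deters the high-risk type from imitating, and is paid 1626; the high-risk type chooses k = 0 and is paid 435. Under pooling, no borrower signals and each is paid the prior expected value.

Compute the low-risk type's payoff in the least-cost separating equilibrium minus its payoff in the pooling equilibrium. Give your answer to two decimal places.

Least-cost separating signal: k* solves 435 = 1626 − 222·k*, so k* = (1626 − 435)/222 ≈ 5.3649.
Low-risk type's separating payoff: 1626 − 151 × k* = 1626 − 151 × (1626 − 435)/222 = 1626 − 179841/222 ≈ 815.9054.
Pooling payoff: 0.82 × 1626 + 0.18 × 435 = 1411.62.
Difference: 815.9054 − 1411.62 = -595.7146, i.e. -595.71 to two decimal places.
The low-risk type would prefer the pooling outcome.

-595.71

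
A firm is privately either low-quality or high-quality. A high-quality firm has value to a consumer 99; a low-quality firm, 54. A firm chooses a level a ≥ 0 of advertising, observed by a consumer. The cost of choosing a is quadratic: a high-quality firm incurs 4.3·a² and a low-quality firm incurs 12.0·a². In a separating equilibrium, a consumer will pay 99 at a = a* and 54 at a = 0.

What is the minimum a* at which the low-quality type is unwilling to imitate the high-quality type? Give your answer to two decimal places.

The low-quality type at a = 0 receives 54; imitating at a* yields 99 − 12.0·a*².
Indifference: 54 = 99 − 12.0·a*², so a*² = (99 − 54) / 12.0 = 3.75.
a* = √3.75 ≈ 1.94.

1.94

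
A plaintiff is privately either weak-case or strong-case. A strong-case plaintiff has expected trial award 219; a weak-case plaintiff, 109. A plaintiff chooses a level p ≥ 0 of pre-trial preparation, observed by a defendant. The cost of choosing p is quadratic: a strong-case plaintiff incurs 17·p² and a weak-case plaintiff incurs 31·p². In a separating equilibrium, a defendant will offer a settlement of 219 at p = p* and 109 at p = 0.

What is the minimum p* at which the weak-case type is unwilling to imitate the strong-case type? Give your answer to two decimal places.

The weak-case type at p = 0 receives 109; imitating at p* yields 219 − 31·p*².
Indifference: 109 = 219 − 31·p*², so p*² = (219 − 109) / 31 ≈ 3.5484.
p* = √3.5484 ≈ 1.88.

1.88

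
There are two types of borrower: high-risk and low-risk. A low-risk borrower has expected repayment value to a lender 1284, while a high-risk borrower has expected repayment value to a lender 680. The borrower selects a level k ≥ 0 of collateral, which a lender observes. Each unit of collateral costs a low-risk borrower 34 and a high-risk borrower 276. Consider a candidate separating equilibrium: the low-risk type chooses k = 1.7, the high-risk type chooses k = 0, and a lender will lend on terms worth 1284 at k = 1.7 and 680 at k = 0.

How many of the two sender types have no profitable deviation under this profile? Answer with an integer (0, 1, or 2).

High-risk type: stay at 0 → 680; mimic → 1284 − 276 × 1.7 = 814.8. IC fails (680 < 814.8).
Low-risk type: signal → 1284 − 34 × 1.7 = 1226.2; deviate to 0 → 680. IC holds (1226.2 ≥ 680).
1 of 2 constraints hold, so this profile is not an equilibrium.

1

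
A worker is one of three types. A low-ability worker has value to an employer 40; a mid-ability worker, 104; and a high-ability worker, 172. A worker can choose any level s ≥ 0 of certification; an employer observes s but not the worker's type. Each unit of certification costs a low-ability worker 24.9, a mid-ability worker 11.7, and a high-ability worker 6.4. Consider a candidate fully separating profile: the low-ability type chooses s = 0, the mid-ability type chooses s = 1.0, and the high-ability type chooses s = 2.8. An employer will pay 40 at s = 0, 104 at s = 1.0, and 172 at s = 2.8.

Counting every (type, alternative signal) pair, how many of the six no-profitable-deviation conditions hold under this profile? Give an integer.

Mid-ability (own payoff 104 − 11.7×1.0 = 92.3): to s=0 gives 40 → no gain ✓; to s=2.8 gives 172 − 11.7×2.8 = 139.24 → profitable ✗.
High-ability (own payoff 172 − 6.4×2.8 = 154.08): to s=0 gives 40 → no gain ✓; to s=1.0 gives 104 − 6.4×1.0 = 97.6 → no gain ✓.
Low-ability (own payoff 40): to s=1.0 gives 104 − 24.9×1.0 = 79.1 → profitable ✗; to s=2.8 gives 172 − 24.9×2.8 = 102.28 → profitable ✗.
3 of the 6 constraints hold; not an equilibrium.

3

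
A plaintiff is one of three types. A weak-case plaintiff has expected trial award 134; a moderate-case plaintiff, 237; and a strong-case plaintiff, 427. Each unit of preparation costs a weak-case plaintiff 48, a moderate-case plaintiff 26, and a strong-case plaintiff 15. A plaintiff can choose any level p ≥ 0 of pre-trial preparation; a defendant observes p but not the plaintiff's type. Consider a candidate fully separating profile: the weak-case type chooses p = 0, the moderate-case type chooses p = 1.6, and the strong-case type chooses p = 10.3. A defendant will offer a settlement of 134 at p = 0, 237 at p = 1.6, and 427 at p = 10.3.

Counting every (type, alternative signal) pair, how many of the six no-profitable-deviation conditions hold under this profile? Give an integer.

Weak-case (own payoff 134): to p=1.6 gives 237 − 48×1.6 = 160.2 → profitable ✗; to p=10.3 gives 427 − 48×10.3 = -67.4 → no gain ✓.
Moderate-case (own payoff 237 − 26×1.6 = 195.4): to p=0 gives 134 → no gain ✓; to p=10.3 gives 427 − 26×10.3 = 159.2 → no gain ✓.
Strong-case (own payoff 427 − 15×10.3 = 272.5): to p=0 gives 134 → no gain ✓; to p=1.6 gives 237 − 15×1.6 = 213 → no gain ✓.
5 of the 6 constraints hold; not an equilibrium.

5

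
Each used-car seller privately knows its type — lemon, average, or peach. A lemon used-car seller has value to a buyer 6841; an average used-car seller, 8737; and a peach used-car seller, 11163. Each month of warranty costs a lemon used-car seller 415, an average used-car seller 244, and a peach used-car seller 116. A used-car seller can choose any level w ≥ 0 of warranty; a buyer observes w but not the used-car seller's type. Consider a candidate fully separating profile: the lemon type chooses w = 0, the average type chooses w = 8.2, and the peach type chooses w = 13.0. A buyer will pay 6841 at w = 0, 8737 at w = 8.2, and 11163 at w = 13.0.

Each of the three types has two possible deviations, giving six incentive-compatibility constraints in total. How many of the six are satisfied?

4

Peach (own payoff 11163 − 116×13.0 = 9655): to w=0 gives 6841 → no gain ✓; to w=8.2 gives 8737 − 116×8.2 = 7785.8 → no gain ✓.
Average (own payoff 8737 − 244×8.2 = 6736.2): to w=0 gives 6841 → profitable ✗; to w=13.0 gives 11163 − 244×13.0 = 7991 → profitable ✗.
Lemon (own payoff 6841): to w=8.2 gives 8737 − 415×8.2 = 5334 → no gain ✓; to w=13.0 gives 11163 − 415×13.0 = 5768 → no gain ✓.
4 of the 6 constraints hold; not an equilibrium.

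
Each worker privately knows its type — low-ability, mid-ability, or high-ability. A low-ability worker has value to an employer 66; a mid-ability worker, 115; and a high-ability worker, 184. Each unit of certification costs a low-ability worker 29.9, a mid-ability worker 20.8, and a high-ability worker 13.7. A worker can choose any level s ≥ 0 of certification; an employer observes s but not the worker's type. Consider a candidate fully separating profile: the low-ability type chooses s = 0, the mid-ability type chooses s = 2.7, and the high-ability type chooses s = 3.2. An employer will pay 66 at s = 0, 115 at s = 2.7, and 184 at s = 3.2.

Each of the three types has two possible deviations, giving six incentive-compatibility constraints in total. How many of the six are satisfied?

Low-ability (own payoff 66): to s=2.7 gives 115 − 29.9×2.7 = 34.27 → no gain ✓; to s=3.2 gives 184 − 29.9×3.2 = 88.32 → profitable ✗.
High-ability (own payoff 184 − 13.7×3.2 = 140.16): to s=0 gives 66 → no gain ✓; to s=2.7 gives 115 − 13.7×2.7 = 78.01 → no gain ✓.
Mid-ability (own payoff 115 − 20.8×2.7 = 58.84): to s=0 gives 66 → profitable ✗; to s=3.2 gives 184 − 20.8×3.2 = 117.44 → profitable ✗.
3 of the 6 constraints hold; not an equilibrium.

3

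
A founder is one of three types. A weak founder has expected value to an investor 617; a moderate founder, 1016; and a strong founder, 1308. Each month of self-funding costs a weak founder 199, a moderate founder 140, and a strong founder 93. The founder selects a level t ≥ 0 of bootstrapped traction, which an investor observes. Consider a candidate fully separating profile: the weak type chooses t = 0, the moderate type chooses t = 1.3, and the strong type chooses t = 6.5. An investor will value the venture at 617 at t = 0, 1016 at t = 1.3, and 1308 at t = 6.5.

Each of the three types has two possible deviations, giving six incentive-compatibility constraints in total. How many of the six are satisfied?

Moderate (own payoff 1016 − 140×1.3 = 834): to t=0 gives 617 → no gain ✓; to t=6.5 gives 1308 − 140×6.5 = 398 → no gain ✓.
Strong (own payoff 1308 − 93×6.5 = 703.5): to t=0 gives 617 → no gain ✓; to t=1.3 gives 1016 − 93×1.3 = 895.1 → profitable ✗.
Weak (own payoff 617): to t=1.3 gives 1016 − 199×1.3 = 757.3 → profitable ✗; to t=6.5 gives 1308 − 199×6.5 = 14.5 → no gain ✓.
4 of the 6 constraints hold; not an equilibrium.

4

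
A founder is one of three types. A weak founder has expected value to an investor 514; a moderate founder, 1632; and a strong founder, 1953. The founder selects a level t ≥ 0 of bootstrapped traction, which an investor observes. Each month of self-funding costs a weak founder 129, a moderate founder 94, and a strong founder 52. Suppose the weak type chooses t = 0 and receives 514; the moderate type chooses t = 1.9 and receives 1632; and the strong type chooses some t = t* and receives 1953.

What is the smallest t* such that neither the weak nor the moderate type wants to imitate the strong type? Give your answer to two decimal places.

11.16

Weak type (on-path payoff 514) won't mimic when 514 ≥ 1953 − 129·t*, i.e. t* ≥ 11.16.
Moderate type (on-path payoff 1632 − 94×1.9 = 1453.4) won't mimic when 1453.4 ≥ 1953 − 94·t*, i.e. t* ≥ 5.31.
Both must hold, so t* = max(11.16, 5.31) = 11.16. The weak type's constraint binds.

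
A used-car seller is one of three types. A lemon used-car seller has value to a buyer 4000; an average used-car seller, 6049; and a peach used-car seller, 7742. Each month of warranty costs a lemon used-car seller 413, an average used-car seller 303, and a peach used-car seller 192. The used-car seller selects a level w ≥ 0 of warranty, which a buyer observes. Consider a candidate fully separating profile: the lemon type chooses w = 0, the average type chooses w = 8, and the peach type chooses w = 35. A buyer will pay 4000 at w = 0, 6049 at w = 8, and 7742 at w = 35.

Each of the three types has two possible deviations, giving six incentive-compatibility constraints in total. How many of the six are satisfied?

3

Lemon (own payoff 4000): to w=8 gives 6049 − 413×8 = 2745 → no gain ✓; to w=35 gives 7742 − 413×35 = -6713 → no gain ✓.
Average (own payoff 6049 − 303×8 = 3625): to w=0 gives 4000 → profitable ✗; to w=35 gives 7742 − 303×35 = -2863 → no gain ✓.
Peach (own payoff 7742 − 192×35 = 1022): to w=0 gives 4000 → profitable ✗; to w=8 gives 6049 − 192×8 = 4513 → profitable ✗.
3 of the 6 constraints hold; not an equilibrium.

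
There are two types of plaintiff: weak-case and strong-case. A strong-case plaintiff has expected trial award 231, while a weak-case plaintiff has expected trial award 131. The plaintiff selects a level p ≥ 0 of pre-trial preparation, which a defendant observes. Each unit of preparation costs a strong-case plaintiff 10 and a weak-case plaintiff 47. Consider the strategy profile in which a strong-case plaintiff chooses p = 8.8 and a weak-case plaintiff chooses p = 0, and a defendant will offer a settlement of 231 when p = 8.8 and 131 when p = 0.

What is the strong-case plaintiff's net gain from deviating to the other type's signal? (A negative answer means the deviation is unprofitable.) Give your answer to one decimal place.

Playing p = 8.8 the strong-case plaintiff receives 231 − 10 × 8.8 = 143.
Deviating to p = 0 yields 131 instead.
Gain from deviating: 131 − 143 = -12.0.
The gain is negative, so the strong-case type's incentive-compatibility constraint is satisfied.

-12.0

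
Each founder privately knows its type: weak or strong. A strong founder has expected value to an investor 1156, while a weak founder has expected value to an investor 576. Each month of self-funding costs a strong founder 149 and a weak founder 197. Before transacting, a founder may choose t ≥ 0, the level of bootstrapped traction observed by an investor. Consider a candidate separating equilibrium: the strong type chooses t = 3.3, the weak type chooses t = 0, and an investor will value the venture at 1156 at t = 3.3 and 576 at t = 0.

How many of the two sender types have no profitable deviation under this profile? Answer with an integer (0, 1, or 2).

2

Weak type: stay at 0 → 576; mimic → 1156 − 197 × 3.3 = 505.9. IC holds (576 ≥ 505.9).
Strong type: signal → 1156 − 149 × 3.3 = 664.3; deviate to 0 → 576. IC holds (664.3 ≥ 576).
2 of 2 constraints hold, so this is a separating equilibrium.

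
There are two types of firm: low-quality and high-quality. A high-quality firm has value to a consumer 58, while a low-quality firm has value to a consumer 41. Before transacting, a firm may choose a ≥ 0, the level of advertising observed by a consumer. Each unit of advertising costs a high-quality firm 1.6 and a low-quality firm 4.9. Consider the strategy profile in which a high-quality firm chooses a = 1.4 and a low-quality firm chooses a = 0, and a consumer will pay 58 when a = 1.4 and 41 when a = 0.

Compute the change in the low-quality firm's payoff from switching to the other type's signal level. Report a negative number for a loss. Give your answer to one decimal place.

10.1

Playing a = 0 the low-quality firm receives 41.
Deviating to a = 1.4 brings payment 58 at cost 4.9 × 1.4 = 6.86, netting 51.14.
Gain from deviating: 51.14 − 41 = 10.14, i.e. 10.1 to one decimal place.
The gain is positive, so the low-quality type's incentive-compatibility constraint is violated — this profile is not a separating equilibrium.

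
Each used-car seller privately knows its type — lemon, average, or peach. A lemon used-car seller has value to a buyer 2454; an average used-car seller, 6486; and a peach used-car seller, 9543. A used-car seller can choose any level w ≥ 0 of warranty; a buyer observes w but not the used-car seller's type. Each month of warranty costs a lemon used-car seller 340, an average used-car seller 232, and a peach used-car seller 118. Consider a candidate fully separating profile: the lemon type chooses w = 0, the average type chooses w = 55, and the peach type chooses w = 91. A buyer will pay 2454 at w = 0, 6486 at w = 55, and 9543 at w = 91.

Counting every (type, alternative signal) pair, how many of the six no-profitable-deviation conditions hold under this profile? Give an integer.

Lemon (own payoff 2454): to w=55 gives 6486 − 340×55 = -12214 → no gain ✓; to w=91 gives 9543 − 340×91 = -21397 → no gain ✓.
Average (own payoff 6486 − 232×55 = -6274): to w=0 gives 2454 → profitable ✗; to w=91 gives 9543 − 232×91 = -11569 → no gain ✓.
Peach (own payoff 9543 − 118×91 = -1195): to w=0 gives 2454 → profitable ✗; to w=55 gives 6486 − 118×55 = -4 → profitable ✗.
3 of the 6 constraints hold; not an equilibrium.

3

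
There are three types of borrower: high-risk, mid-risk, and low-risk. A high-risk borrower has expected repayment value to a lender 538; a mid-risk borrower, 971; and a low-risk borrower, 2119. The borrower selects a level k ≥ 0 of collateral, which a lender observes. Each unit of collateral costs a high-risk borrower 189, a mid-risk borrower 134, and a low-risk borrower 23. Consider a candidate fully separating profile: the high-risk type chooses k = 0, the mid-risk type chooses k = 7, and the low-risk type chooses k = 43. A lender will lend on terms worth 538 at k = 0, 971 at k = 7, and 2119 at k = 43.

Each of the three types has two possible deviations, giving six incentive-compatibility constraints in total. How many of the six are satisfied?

5

High-risk (own payoff 538): to k=7 gives 971 − 189×7 = -352 → no gain ✓; to k=43 gives 2119 − 189×43 = -6008 → no gain ✓.
Mid-risk (own payoff 971 − 134×7 = 33): to k=0 gives 538 → profitable ✗; to k=43 gives 2119 − 134×43 = -3643 → no gain ✓.
Low-risk (own payoff 2119 − 23×43 = 1130): to k=0 gives 538 → no gain ✓; to k=7 gives 971 − 23×7 = 810 → no gain ✓.
5 of the 6 constraints hold; not an equilibrium.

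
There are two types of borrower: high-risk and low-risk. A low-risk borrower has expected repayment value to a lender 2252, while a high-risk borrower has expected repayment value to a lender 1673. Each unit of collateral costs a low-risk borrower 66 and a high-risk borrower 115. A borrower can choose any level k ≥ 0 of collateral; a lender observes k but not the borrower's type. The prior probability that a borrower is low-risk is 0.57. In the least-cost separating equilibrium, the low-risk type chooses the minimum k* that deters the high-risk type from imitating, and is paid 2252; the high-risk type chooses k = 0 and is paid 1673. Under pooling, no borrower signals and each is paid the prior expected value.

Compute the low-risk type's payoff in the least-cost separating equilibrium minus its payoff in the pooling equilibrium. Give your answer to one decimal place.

Least-cost separating signal: k* solves 1673 = 2252 − 115·k*, so k* = (2252 − 1673)/115 ≈ 5.0348.
Low-risk type's separating payoff: 2252 − 66 × k* = 2252 − 66 × (2252 − 1673)/115 = 2252 − 38214/115 ≈ 1919.704.
Pooling payoff: 0.57 × 2252 + 0.43 × 1673 = 2003.03.
Difference: 1919.704 − 2003.03 = -83.326, i.e. -83.3 to one decimal place.
The low-risk type would prefer the pooling outcome.

-83.3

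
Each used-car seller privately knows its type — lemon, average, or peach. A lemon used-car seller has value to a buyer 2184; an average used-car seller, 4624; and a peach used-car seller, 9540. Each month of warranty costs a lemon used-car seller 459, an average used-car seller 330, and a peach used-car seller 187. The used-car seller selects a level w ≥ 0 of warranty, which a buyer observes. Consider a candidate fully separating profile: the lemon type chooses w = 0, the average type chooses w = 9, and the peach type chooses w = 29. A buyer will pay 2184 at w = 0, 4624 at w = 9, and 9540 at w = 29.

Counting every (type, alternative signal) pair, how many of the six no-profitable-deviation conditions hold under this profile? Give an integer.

Average (own payoff 4624 − 330×9 = 1654): to w=0 gives 2184 → profitable ✗; to w=29 gives 9540 − 330×29 = -30 → no gain ✓.
Peach (own payoff 9540 − 187×29 = 4117): to w=0 gives 2184 → no gain ✓; to w=9 gives 4624 − 187×9 = 2941 → no gain ✓.
Lemon (own payoff 2184): to w=9 gives 4624 − 459×9 = 493 → no gain ✓; to w=29 gives 9540 − 459×29 = -3771 → no gain ✓.
5 of the 6 constraints hold; not an equilibrium.

5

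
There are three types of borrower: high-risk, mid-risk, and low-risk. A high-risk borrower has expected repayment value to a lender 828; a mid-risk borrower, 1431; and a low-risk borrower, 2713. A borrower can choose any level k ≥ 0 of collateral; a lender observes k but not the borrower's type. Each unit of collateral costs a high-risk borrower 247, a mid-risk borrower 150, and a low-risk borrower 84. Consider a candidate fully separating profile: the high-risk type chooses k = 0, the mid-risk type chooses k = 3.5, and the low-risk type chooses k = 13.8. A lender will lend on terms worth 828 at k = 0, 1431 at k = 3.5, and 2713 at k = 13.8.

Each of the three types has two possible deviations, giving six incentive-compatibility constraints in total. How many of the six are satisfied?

6

Low-risk (own payoff 2713 − 84×13.8 = 1553.8): to k=0 gives 828 → no gain ✓; to k=3.5 gives 1431 − 84×3.5 = 1137 → no gain ✓.
High-risk (own payoff 828): to k=3.5 gives 1431 − 247×3.5 = 566.5 → no gain ✓; to k=13.8 gives 2713 − 247×13.8 = -695.6 → no gain ✓.
Mid-risk (own payoff 1431 − 150×3.5 = 906): to k=0 gives 828 → no gain ✓; to k=13.8 gives 2713 − 150×13.8 = 643 → no gain ✓.
6 of the 6 constraints hold; this profile is a separating equilibrium.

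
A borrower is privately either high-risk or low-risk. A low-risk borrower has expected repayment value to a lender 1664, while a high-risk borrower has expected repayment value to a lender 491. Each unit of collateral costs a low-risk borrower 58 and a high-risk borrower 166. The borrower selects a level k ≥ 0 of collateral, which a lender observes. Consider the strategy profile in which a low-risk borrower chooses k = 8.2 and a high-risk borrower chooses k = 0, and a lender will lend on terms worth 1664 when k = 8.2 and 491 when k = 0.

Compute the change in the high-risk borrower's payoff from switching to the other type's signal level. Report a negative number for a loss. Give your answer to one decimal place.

-188.2

Playing k = 0 the high-risk borrower receives 491.
Deviating to k = 8.2 brings payment 1664 at cost 166 × 8.2 = 1361.2, netting 302.8.
Gain from deviating: 302.8 − 491 = -188.2.
The gain is negative, so the high-risk type's incentive-compatibility constraint is satisfied.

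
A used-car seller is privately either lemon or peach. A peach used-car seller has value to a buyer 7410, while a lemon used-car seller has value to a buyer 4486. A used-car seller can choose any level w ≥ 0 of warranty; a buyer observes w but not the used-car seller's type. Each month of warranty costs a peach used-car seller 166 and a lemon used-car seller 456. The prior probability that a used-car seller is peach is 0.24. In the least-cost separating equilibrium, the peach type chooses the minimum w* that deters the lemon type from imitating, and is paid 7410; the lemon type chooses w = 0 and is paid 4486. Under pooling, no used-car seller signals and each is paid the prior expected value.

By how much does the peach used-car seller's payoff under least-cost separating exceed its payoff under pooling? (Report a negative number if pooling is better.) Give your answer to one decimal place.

Least-cost separating signal: w* solves 4486 = 7410 − 456·w*, so w* = (7410 − 4486)/456 ≈ 6.4123.
Peach type's separating payoff: 7410 − 166 × w* = 7410 − 166 × (7410 − 4486)/456 = 7410 − 485384/456 ≈ 6345.561.
Pooling payoff: 0.24 × 7410 + 0.76 × 4486 = 5187.76.
Difference: 6345.561 − 5187.76 = 1157.801, i.e. 1157.8 to one decimal place.
The peach type prefers to separate.

1157.8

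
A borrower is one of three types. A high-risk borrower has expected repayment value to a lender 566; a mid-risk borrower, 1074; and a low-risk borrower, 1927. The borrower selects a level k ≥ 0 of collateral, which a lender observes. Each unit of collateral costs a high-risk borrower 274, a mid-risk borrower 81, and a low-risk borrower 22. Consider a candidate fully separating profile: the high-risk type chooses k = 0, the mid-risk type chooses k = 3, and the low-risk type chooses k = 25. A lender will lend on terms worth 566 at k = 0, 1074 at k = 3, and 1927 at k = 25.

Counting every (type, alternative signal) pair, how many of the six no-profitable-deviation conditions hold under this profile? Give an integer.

High-risk (own payoff 566): to k=3 gives 1074 − 274×3 = 252 → no gain ✓; to k=25 gives 1927 − 274×25 = -4923 → no gain ✓.
Low-risk (own payoff 1927 − 22×25 = 1377): to k=0 gives 566 → no gain ✓; to k=3 gives 1074 − 22×3 = 1008 → no gain ✓.
Mid-risk (own payoff 1074 − 81×3 = 831): to k=0 gives 566 → no gain ✓; to k=25 gives 1927 − 81×25 = -98 → no gain ✓.
6 of the 6 constraints hold; this profile is a separating equilibrium.

6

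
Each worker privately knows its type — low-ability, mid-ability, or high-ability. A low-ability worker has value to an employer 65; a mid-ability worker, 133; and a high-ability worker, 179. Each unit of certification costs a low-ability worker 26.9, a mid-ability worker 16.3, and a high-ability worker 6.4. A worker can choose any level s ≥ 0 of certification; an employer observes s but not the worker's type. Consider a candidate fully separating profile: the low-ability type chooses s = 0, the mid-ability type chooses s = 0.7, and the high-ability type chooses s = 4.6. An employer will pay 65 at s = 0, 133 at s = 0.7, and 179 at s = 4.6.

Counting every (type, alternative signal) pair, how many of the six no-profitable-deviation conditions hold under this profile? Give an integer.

High-ability (own payoff 179 − 6.4×4.6 = 149.56): to s=0 gives 65 → no gain ✓; to s=0.7 gives 133 − 6.4×0.7 = 128.52 → no gain ✓.
Mid-ability (own payoff 133 − 16.3×0.7 = 121.59): to s=0 gives 65 → no gain ✓; to s=4.6 gives 179 − 16.3×4.6 = 104.02 → no gain ✓.
Low-ability (own payoff 65): to s=0.7 gives 133 − 26.9×0.7 = 114.17 → profitable ✗; to s=4.6 gives 179 − 26.9×4.6 = 55.26 → no gain ✓.
5 of the 6 constraints hold; not an equilibrium.

5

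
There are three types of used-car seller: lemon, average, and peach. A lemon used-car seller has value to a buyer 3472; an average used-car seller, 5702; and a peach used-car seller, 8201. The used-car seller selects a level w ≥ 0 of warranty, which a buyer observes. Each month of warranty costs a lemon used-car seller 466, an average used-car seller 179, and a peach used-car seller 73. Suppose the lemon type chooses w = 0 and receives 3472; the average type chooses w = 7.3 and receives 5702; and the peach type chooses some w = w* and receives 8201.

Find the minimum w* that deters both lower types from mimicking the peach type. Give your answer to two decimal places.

21.26

Average type (on-path payoff 5702 − 179×7.3 = 4395.3) won't mimic when 4395.3 ≥ 8201 − 179·w*, i.e. w* ≥ 21.26.
Lemon type (on-path payoff 3472) won't mimic when 3472 ≥ 8201 − 466·w*, i.e. w* ≥ 10.15.
Both must hold, so w* = max(10.15, 21.26) = 21.26. The average type's constraint binds.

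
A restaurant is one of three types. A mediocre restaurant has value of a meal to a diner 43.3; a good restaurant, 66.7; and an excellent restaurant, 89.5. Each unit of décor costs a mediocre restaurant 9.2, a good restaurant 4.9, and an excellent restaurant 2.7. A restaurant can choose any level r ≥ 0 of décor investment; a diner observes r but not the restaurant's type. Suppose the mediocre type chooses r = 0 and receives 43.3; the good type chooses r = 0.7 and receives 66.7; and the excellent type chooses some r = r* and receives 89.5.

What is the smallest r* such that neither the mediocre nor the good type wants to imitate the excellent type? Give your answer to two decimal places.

5.35

Mediocre type (on-path payoff 43.3) won't mimic when 43.3 ≥ 89.5 − 9.2·r*, i.e. r* ≥ 5.02.
Good type (on-path payoff 66.7 − 4.9×0.7 = 63.27) won't mimic when 63.27 ≥ 89.5 − 4.9·r*, i.e. r* ≥ 5.35.
Both must hold, so r* = max(5.02, 5.35) = 5.35. The good type's constraint binds.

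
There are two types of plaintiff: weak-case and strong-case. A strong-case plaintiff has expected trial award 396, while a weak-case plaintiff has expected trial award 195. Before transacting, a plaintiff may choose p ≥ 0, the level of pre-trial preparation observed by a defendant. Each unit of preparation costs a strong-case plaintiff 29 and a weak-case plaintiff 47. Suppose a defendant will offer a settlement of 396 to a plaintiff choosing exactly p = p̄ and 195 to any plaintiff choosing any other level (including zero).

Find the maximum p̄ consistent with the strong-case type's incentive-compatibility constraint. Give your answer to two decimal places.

6.93

Choosing p̄ yields the strong-case type 396 − 29·p̄; choosing zero yields 195.
The strong-case type is indifferent at 396 − 29·p̄ = 195, i.e. p̄ = (396 − 195) / 29 ≈ 6.93.
For any p̄ above 6.93 the strong-case type would rather pool at zero, so separation collapses.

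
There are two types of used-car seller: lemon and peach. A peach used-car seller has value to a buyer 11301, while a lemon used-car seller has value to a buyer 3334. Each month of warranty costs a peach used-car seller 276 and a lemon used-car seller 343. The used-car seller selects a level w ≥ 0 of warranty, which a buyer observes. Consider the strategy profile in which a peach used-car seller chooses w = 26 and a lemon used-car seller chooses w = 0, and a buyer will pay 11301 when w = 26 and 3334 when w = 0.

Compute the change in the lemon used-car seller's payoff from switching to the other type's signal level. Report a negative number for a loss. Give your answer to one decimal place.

-951.0

Playing w = 0 the lemon used-car seller receives 3334.
Deviating to w = 26 brings payment 11301 at cost 343 × 26 = 8918, netting 2383.
Gain from deviating: 2383 − 3334 = -951.0.
The gain is negative, so the lemon type's incentive-compatibility constraint is satisfied.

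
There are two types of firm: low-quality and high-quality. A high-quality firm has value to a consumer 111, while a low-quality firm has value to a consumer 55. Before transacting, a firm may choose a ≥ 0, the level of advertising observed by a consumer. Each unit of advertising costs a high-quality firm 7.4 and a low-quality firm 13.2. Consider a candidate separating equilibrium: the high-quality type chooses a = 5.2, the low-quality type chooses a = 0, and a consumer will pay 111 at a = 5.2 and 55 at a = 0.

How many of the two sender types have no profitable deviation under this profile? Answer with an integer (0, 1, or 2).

Low-quality type: stay at 0 → 55; mimic → 111 − 13.2 × 5.2 = 42.36. IC holds (55 ≥ 42.36).
High-quality type: signal → 111 − 7.4 × 5.2 = 72.52; deviate to 0 → 55. IC holds (72.52 ≥ 55).
2 of 2 constraints hold, so this is a separating equilibrium.

2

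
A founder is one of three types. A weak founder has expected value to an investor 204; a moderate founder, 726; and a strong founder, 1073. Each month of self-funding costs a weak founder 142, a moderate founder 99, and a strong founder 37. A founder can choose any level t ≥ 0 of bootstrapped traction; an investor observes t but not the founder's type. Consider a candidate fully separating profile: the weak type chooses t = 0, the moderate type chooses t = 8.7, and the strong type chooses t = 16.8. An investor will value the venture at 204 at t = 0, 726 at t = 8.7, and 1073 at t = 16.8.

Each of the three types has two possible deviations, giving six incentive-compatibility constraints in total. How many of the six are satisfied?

5

Moderate (own payoff 726 − 99×8.7 = -135.3): to t=0 gives 204 → profitable ✗; to t=16.8 gives 1073 − 99×16.8 = -590.2 → no gain ✓.
Weak (own payoff 204): to t=8.7 gives 726 − 142×8.7 = -509.4 → no gain ✓; to t=16.8 gives 1073 − 142×16.8 = -1312.6 → no gain ✓.
Strong (own payoff 1073 − 37×16.8 = 451.4): to t=0 gives 204 → no gain ✓; to t=8.7 gives 726 − 37×8.7 = 404.1 → no gain ✓.
5 of the 6 constraints hold; not an equilibrium.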